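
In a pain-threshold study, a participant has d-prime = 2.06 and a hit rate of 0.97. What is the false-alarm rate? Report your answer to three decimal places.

false-alarm rate = 0.429

z(hit rate) = z(0.97) = 1.8808
z(FA) = z(H) − d' = 1.8808 − 2.06 = -0.1792
false-alarm rate = Φ(-0.1792) = 0.4289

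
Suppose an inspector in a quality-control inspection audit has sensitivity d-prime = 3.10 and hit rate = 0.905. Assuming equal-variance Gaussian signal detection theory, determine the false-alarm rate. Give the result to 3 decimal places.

false-alarm rate = 0.037

z(hit rate) = z(0.905) = 1.3106
z(FA) = z(H) − d' = 1.3106 − 3.10 = -1.7894
false-alarm rate = Φ(-1.7894) = 0.0368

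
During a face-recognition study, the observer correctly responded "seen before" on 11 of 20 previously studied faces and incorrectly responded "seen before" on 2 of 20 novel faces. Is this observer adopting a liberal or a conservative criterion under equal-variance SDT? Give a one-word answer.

z(H) = 0.126, z(FA) = -1.282
c = −½·(z(H) + z(FA)) = 0.578
c > 0 → conservative criterion (biased toward responding “no”).

conservative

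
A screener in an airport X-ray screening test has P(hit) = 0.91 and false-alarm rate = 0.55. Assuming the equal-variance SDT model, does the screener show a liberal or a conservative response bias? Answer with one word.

z(H) = 1.341, z(FA) = 0.126
c = −½·(z(H) + z(FA)) = -0.7335
c < 0 → liberal criterion (biased toward responding “yes”).

liberal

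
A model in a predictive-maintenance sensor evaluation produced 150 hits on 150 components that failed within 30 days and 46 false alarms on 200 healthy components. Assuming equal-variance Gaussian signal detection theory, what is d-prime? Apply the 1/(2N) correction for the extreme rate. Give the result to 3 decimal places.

The hit rate is 150/150 = 1, so apply the 1/(2N) correction: H → 1 − 1/(2·150) = 0.99667.
z(H) = z(0.99667) = 2.7134
z(FA) = z(0.23000) = -0.7388
d' = 2.7134 − (-0.7388) = 3.4522

d-prime = 3.452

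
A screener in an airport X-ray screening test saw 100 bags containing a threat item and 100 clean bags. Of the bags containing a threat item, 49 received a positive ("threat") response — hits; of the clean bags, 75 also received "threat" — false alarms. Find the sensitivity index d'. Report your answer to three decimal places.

H = 49/100 = 0.4900
FA = 75/100 = 0.7500
Φ⁻¹(H) = -0.0251
Φ⁻¹(FA) = 0.6745
d' = z(H) − z(FA) = -0.0251 − 0.6745 = -0.6996

d' = -0.700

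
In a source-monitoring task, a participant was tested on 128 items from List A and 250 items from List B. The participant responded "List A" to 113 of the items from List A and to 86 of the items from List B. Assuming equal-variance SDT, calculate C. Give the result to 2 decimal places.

C = -0.39

H = 113/128 = 0.8828
FA = 86/250 = 0.3440
z(H) = z(0.8828) = 1.1891
z(FA) = z(0.3440) = -0.4016
c = −½·[z(H) + z(FA)] = −0.5 × (1.1891 + (-0.4016)) = -0.39375
c < 0: the participant has a liberal response bias.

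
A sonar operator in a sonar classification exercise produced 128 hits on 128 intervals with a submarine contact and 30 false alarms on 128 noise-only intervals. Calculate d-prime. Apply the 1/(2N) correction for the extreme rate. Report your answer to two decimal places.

d-prime = 3.38

The hit rate is 128/128 = 1, so apply the 1/(2N) correction: H → 1 − 1/(2·128) = 0.99609.
z(H) = z(0.99609) = 2.660
z(FA) = z(0.23438) = -0.724
d' = 2.660 − (-0.724) = 3.384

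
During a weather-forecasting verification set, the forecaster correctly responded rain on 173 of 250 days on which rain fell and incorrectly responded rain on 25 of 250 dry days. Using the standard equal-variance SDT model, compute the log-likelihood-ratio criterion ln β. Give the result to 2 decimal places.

ln β = 0.70

H = 173/250 = 0.6920
FA = 25/250 = 0.1000
z(0.6920) = 0.502, z(0.1000) = -1.282
ln β = −½·[z(H)² − z(FA)²] = −0.5 × (0.252 − 1.644) = 0.696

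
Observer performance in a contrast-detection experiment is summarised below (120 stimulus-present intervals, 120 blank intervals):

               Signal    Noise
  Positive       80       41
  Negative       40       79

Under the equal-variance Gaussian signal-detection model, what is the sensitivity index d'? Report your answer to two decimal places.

H = 80/120 = 0.6667
FA = 41/120 = 0.3417
z(H) = z(0.6667) = 0.431
z(FA) = z(0.3417) = -0.408
d' = z(H) − z(FA) = 0.431 − (-0.408) = 0.839

d' = 0.84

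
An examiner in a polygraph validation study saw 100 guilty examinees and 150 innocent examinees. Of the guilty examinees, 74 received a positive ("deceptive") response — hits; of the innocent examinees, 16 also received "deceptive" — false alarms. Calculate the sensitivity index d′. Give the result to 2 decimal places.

d′ = 1.89

H = 74/100 = 0.7400
FA = 16/150 = 0.1067
z(H) = z(0.7400) = 0.643
z(FA) = z(0.1067) = -1.244
d' = z(H) − z(FA) = 0.643 − (-1.244) = 1.887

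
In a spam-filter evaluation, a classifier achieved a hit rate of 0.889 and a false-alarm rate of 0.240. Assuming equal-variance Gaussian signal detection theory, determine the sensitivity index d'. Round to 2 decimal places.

z(H) = 1.221
z(FA) = -0.706
d' = z(H) − z(FA) = 1.221 − (-0.706) = 1.927

d' = 1.93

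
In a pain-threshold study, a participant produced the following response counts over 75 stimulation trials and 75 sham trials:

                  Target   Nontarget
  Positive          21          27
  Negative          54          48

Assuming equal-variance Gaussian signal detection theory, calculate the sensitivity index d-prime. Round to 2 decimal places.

H = 21/75 = 0.2800
FA = 27/75 = 0.3600
Φ⁻¹(H) = -0.5828
Φ⁻¹(FA) = -0.3585
d' = z(H) − z(FA) = -0.5828 − (-0.3585) = -0.2243

d-prime = -0.22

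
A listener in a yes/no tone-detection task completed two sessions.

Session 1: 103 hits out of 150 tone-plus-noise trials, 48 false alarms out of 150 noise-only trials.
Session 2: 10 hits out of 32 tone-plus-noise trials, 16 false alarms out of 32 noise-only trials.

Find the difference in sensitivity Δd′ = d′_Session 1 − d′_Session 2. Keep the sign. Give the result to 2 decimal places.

Δd′ = 1.44

Session 1: z(0.6867) = 0.487, z(0.3200) = -0.468, d' = 0.955
Session 2: z(0.3125) = -0.489, z(0.5000) = 0.000, d' = -0.489
Δd' = d'_Session 1 − d'_Session 2 = 0.955 − (-0.489) = 1.444
Session 1 has the higher sensitivity.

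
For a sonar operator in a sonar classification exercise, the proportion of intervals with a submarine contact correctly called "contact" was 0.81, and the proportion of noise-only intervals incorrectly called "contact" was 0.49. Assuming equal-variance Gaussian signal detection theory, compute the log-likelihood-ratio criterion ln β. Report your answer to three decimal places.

ln β = -0.385

z(0.81) = 0.8779, z(0.49) = -0.0251
ln β = −½·[z(H)² − z(FA)²] = −0.5 × (0.7707 − 0.0006) = -0.38505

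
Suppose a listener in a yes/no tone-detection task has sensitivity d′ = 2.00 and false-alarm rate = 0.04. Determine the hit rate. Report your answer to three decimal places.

z(false-alarm rate) = z(0.04) = -1.7507
z(H) = z(FA) + d' = -1.7507 + 2.00 = 0.2493
hit rate = Φ(0.2493) = 0.5984

hit rate = 0.598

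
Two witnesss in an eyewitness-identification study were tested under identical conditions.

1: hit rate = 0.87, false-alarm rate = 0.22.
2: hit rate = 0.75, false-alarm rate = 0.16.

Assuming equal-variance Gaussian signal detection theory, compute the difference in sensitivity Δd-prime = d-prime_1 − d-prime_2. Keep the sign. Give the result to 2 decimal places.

Δd-prime = 0.23

1: z(0.87) = 1.126, z(0.22) = -0.772, d' = 1.898
2: z(0.75) = 0.674, z(0.16) = -0.994, d' = 1.668
Δd' = d'_1 − d'_2 = 1.898 − 1.668 = 0.230
1 has the higher sensitivity.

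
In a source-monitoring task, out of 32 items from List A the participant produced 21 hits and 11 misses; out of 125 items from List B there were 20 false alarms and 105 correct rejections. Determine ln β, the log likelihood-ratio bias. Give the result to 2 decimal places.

ln β = 0.41

H = 21/32 = 0.6562
FA = 20/125 = 0.1600
Φ⁻¹(H) = 0.402
Φ⁻¹(FA) = -0.994
ln β = −½·[z(H)² − z(FA)²] = −0.5 × (0.162 − 0.988) = 0.413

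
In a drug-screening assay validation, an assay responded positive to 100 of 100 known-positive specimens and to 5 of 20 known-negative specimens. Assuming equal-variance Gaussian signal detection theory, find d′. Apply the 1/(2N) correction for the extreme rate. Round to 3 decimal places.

d′ = 3.250

The hit rate is 100/100 = 1, so apply the 1/(2N) correction: H → 1 − 1/(2·100) = 0.99500.
z(H) = z(0.99500) = 2.5758
z(FA) = z(0.25000) = -0.6745
d' = 2.5758 − (-0.6745) = 3.2503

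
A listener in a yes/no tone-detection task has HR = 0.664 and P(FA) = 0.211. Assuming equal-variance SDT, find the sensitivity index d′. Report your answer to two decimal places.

d′ = 1.23

z(0.664) = 0.423, z(0.211) = -0.803
d' = z(H) − z(FA) = 0.423 − (-0.803) = 1.226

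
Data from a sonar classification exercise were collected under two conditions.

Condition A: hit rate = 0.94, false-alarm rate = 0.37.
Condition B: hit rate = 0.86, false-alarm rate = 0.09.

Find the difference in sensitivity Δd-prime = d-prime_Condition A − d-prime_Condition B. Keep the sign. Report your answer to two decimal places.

Δd-prime = -0.53

Condition A: z(0.94) = 1.555, z(0.37) = -0.332, d' = 1.887
Condition B: z(0.86) = 1.080, z(0.09) = -1.341, d' = 2.421
Δd' = d'_Condition A − d'_Condition B = 1.887 − 2.421 = -0.534
Condition B has the higher sensitivity.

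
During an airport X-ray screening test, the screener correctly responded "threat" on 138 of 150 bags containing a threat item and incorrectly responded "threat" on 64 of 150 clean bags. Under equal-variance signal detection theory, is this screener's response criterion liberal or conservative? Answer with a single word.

z(H) = 1.405, z(FA) = -0.185
c = −½·(z(H) + z(FA)) = -0.610
c < 0 → liberal criterion (biased toward responding “yes”).

liberal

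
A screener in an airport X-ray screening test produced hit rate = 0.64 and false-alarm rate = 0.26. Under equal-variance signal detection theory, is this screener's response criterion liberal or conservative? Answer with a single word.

conservative

z(H) = 0.358, z(FA) = -0.643
c = −½·(z(H) + z(FA)) = 0.1425
c > 0 → conservative criterion (biased toward responding “no”).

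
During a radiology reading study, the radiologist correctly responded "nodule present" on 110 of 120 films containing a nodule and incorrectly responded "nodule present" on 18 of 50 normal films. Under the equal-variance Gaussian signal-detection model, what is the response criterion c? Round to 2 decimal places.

c = -0.51

H = 110/120 = 0.9167
FA = 18/50 = 0.3600
z(H) = z(0.9167) = 1.383
z(FA) = z(0.3600) = -0.358
c = −½·[z(H) + z(FA)] = −0.5 × (1.383 + (-0.358)) = -0.5125
c < 0: the radiologist has a liberal response bias.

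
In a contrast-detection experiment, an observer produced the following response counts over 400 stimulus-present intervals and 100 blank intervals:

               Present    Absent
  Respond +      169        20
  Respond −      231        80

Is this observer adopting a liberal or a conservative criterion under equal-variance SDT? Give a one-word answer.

z(H) = -0.196, z(FA) = -0.842
c = −½·(z(H) + z(FA)) = 0.519
c > 0 → conservative criterion (biased toward responding “no”).

conservative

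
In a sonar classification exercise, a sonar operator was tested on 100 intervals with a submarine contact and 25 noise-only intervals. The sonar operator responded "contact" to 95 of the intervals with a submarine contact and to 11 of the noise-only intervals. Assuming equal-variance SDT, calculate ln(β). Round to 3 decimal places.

ln β = -1.341

H = 95/100 = 0.9500
FA = 11/25 = 0.4400
z(H) = z(0.9500) = 1.6449
z(FA) = z(0.4400) = -0.1510
ln β = −½·[z(H)² − z(FA)²] = −0.5 × (2.7057 − 0.0228) = -1.34145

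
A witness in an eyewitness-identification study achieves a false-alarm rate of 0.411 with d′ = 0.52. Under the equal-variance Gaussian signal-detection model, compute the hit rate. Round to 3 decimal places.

hit rate = 0.616

z(false-alarm rate) = z(0.411) = -0.2250
z(H) = z(FA) + d' = -0.2250 + 0.52 = 0.2950
hit rate = Φ(0.2950) = 0.6160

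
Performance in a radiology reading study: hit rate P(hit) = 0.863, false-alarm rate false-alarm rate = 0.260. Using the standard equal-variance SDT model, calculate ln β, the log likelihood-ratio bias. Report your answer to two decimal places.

ln β = -0.39

z(H) = z(0.863) = 1.094
z(FA) = z(0.260) = -0.643
ln β = −½·[z(H)² − z(FA)²] = −0.5 × (1.197 − 0.413) = -0.392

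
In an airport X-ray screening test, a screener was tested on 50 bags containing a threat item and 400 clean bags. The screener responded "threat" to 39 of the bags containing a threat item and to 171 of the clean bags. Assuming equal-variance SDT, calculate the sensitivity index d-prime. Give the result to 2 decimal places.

d-prime = 0.95

H = 39/50 = 0.7800
FA = 171/400 = 0.4275
z(0.7800) = 0.7722, z(0.4275) = -0.1827
d' = z(H) − z(FA) = 0.7722 − (-0.1827) = 0.9549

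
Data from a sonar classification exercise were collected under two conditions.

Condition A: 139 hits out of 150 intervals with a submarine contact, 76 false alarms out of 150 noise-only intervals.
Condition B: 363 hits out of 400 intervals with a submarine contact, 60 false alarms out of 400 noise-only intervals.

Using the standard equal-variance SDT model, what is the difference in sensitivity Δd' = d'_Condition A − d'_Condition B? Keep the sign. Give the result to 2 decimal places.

Condition A: z(0.9267) = 1.452, z(0.5067) = 0.017, d' = 1.435
Condition B: z(0.9075) = 1.326, z(0.1500) = -1.036, d' = 2.362
Δd' = d'_Condition A − d'_Condition B = 1.435 − 2.362 = -0.927
Condition B has the higher sensitivity.

Δd' = -0.93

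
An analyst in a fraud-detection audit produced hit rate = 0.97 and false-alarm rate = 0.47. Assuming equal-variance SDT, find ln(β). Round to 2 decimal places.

Φ⁻¹(0.97) = 1.881, Φ⁻¹(0.47) = -0.075
ln β = −½·[z(H)² − z(FA)²] = −0.5 × (3.538 − 0.006) = -1.766

ln β = -1.77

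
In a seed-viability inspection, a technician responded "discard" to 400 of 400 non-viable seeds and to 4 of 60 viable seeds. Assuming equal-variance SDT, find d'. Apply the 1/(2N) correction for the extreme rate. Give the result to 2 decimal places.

d' = 4.52

The hit rate is 400/400 = 1, so apply the 1/(2N) correction: H → 1 − 1/(2·400) = 0.99875.
z(H) = z(0.99875) = 3.023
z(FA) = z(0.06667) = -1.501
d' = 3.023 − (-1.501) = 4.524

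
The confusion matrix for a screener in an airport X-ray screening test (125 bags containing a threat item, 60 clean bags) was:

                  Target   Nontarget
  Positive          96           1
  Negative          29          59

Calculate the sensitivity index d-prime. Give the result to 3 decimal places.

d-prime = 2.860

H = 96/125 = 0.7680
FA = 1/60 = 0.0167
z(H) = z(0.7680) = 0.7323
z(FA) = z(0.0167) = -2.1272
d' = z(H) − z(FA) = 0.7323 − (-2.1272) = 2.8595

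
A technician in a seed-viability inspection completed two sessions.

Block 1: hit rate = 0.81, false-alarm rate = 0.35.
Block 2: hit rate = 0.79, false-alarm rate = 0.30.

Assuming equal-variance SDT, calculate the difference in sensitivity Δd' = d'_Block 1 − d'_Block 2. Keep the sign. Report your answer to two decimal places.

Δd' = -0.07

Block 1: z(0.81) = 0.878, z(0.35) = -0.385, d' = 1.263
Block 2: z(0.79) = 0.806, z(0.30) = -0.524, d' = 1.330
Δd' = d'_Block 1 − d'_Block 2 = 1.263 − 1.330 = -0.067
Block 2 has the higher sensitivity.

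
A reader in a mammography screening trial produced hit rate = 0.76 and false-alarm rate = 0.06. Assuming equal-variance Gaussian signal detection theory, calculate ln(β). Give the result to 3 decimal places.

z(0.76) = 0.7063, z(0.06) = -1.5548
ln β = −½·[z(H)² − z(FA)²] = −0.5 × (0.4989 − 2.4174) = 0.95925

ln β = 0.959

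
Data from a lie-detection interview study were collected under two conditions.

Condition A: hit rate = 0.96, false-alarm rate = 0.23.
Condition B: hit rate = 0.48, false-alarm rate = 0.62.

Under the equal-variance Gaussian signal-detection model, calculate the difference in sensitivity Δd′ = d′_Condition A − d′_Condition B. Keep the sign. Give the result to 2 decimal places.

Δd′ = 2.85

Condition A: z(0.96) = 1.751, z(0.23) = -0.739, d' = 2.490
Condition B: z(0.48) = -0.050, z(0.62) = 0.305, d' = -0.355
Δd' = d'_Condition A − d'_Condition B = 2.490 − (-0.355) = 2.845
Condition A has the higher sensitivity.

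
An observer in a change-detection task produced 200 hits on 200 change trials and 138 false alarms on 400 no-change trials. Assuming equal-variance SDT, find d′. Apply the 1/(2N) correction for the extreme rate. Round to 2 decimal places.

d′ = 3.21

The hit rate is 200/200 = 1, so apply the 1/(2N) correction: H → 1 − 1/(2·200) = 0.99750.
z(H) = z(0.99750) = 2.807
z(FA) = z(0.34500) = -0.399
d' = 2.807 − (-0.399) = 3.206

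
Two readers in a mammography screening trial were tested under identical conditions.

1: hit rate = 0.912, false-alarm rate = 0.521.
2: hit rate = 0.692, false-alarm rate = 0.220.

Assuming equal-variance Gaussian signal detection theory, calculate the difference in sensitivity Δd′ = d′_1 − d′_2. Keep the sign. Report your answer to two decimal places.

Δd′ = 0.03

1: z(0.912) = 1.353, z(0.521) = 0.053, d' = 1.300
2: z(0.692) = 0.502, z(0.220) = -0.772, d' = 1.274
Δd' = d'_1 − d'_2 = 1.300 − 1.274 = 0.026
1 has the higher sensitivity.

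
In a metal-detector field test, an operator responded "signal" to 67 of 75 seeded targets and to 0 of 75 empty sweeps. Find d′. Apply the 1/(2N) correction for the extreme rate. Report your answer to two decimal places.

d′ = 3.72

The false-alarm rate is 0/75 = 0, so apply the 1/(2N) correction: FA → 1/(2·75) = 0.00667.
z(H) = z(0.89333) = 1.244
z(FA) = z(0.00667) = -2.475
d' = 1.244 − (-2.475) = 3.719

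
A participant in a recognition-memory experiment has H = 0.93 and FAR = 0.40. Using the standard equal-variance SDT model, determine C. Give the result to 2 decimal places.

C = -0.61

z(0.93) = 1.4758, z(0.40) = -0.2533
c = −½·[z(H) + z(FA)] = −0.5 × (1.4758 + (-0.2533)) = -0.61125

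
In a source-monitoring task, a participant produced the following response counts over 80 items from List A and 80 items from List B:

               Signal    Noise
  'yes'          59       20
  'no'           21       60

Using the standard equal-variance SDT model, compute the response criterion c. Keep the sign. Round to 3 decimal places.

H = 59/80 = 0.7375
FA = 20/80 = 0.2500
z(H) = 0.6357
z(FA) = -0.6745
c = −½·[z(H) + z(FA)] = −0.5 × (0.6357 + (-0.6745)) = 0.0194

c = 0.019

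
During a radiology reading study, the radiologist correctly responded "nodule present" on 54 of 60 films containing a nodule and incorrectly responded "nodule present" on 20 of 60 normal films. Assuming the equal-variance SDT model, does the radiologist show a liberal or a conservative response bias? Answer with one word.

liberal

z(H) = 1.282, z(FA) = -0.431
c = −½·(z(H) + z(FA)) = -0.4255
c < 0 → liberal criterion (biased toward responding “yes”).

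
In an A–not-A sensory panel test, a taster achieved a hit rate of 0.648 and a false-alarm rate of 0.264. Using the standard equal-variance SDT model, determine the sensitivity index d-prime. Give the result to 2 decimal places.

d-prime = 1.01

Φ⁻¹(H) = Φ⁻¹(0.648) = 0.380
Φ⁻¹(FA) = Φ⁻¹(0.264) = -0.631
d' = z(H) − z(FA) = 0.380 − (-0.631) = 1.011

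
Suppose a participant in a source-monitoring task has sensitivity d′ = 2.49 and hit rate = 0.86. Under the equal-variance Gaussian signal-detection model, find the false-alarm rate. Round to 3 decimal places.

false-alarm rate = 0.079

z(hit rate) = z(0.86) = 1.0803
z(FA) = z(H) − d' = 1.0803 − 2.49 = -1.4097
false-alarm rate = Φ(-1.4097) = 0.0793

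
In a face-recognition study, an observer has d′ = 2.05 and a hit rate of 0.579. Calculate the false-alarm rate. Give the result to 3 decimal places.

z(hit rate) = z(0.579) = 0.1993
z(FA) = z(H) − d' = 0.1993 − 2.05 = -1.8507
false-alarm rate = Φ(-1.8507) = 0.0321

false-alarm rate = 0.032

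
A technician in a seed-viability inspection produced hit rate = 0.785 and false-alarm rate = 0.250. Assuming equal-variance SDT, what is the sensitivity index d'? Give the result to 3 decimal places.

d' = 1.464

z(0.785) = 0.7892, z(0.250) = -0.6745
d' = z(H) − z(FA) = 0.7892 − (-0.6745) = 1.4637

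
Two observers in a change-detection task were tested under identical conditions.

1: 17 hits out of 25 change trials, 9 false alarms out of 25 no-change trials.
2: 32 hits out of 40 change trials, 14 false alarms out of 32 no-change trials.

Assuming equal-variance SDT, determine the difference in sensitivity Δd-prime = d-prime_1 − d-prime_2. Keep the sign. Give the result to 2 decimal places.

Δd-prime = -0.17

1: z(0.6800) = 0.468, z(0.3600) = -0.358, d' = 0.826
2: z(0.8000) = 0.842, z(0.4375) = -0.157, d' = 0.999
Δd' = d'_1 − d'_2 = 0.826 − 0.999 = -0.173
2 has the higher sensitivity.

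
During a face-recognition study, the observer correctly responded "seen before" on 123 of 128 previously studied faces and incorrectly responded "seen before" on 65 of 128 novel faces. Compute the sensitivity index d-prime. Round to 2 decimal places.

d-prime = 1.74

H = 123/128 = 0.9609
FA = 65/128 = 0.5078
z(H) = 1.7612
z(FA) = 0.0196
d' = z(H) − z(FA) = 1.7612 − 0.0196 = 1.7416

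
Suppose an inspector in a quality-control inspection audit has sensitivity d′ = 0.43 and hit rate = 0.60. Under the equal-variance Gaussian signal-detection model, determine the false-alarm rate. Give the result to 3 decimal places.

false-alarm rate = 0.430

z(hit rate) = z(0.60) = 0.2533
z(FA) = z(H) − d' = 0.2533 − 0.43 = -0.1767
false-alarm rate = Φ(-0.1767) = 0.4299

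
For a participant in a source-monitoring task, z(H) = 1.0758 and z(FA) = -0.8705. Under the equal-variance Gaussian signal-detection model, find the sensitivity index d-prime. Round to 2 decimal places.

d' = z(H) − z(FA) = 1.0758 − (-0.8705) = 1.9463

d-prime = 1.95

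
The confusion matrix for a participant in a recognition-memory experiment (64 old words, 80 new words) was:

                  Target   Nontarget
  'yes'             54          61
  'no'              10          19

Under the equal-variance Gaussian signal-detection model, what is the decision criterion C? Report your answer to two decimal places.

C = -0.86

H = 54/64 = 0.8438
FA = 61/80 = 0.7625
z(H) = z(0.8438) = 1.0102
z(FA) = z(0.7625) = 0.7144
c = −½·[z(H) + z(FA)] = −0.5 × (1.0102 + 0.7144) = -0.8623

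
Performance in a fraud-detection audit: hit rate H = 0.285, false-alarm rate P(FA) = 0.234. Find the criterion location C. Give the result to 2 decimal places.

z(0.285) = -0.5681, z(0.234) = -0.7257
c = −½·[z(H) + z(FA)] = −0.5 × (-0.5681 + (-0.7257)) = 0.6469
c > 0: the analyst has a conservative response bias.

C = 0.65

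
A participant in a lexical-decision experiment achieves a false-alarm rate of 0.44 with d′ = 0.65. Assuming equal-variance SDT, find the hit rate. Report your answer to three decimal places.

hit rate = 0.691

z(false-alarm rate) = z(0.44) = -0.1510
z(H) = z(FA) + d' = -0.1510 + 0.65 = 0.4990
hit rate = Φ(0.4990) = 0.6911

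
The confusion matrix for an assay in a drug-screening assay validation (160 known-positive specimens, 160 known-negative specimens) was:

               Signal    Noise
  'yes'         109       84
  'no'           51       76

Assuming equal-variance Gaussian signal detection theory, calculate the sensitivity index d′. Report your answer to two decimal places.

H = 109/160 = 0.6813
FA = 84/160 = 0.5250
z(H) = z(0.6813) = 0.4713
z(FA) = z(0.5250) = 0.0627
d' = z(H) − z(FA) = 0.4713 − 0.0627 = 0.4086

d′ = 0.41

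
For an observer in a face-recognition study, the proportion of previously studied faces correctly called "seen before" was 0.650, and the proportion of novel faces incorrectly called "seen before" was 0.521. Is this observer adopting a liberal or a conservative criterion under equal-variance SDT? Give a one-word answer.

liberal

z(H) = 0.385, z(FA) = 0.053
c = −½·(z(H) + z(FA)) = -0.219
c < 0 → liberal criterion (biased toward responding “yes”).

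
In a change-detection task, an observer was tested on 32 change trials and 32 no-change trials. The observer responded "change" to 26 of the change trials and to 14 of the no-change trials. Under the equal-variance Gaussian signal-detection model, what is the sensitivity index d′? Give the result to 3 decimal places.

d′ = 1.044

H = 26/32 = 0.8125
FA = 14/32 = 0.4375
Φ⁻¹(H) = 0.8871
Φ⁻¹(FA) = -0.1573
d' = z(H) − z(FA) = 0.8871 − (-0.1573) = 1.0444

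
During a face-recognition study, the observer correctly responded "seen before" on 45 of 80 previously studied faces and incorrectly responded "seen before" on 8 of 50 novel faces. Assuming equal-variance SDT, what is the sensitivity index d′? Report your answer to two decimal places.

H = 45/80 = 0.5625
FA = 8/50 = 0.1600
z(0.5625) = 0.1573, z(0.1600) = -0.9945
d' = z(H) − z(FA) = 0.1573 − (-0.9945) = 1.1518

d′ = 1.15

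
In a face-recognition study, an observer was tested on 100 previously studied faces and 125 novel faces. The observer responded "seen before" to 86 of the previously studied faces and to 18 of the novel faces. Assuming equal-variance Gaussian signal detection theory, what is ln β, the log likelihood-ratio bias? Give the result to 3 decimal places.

H = 86/100 = 0.8600
FA = 18/125 = 0.1440
z(0.8600) = 1.0803, z(0.1440) = -1.0625
ln β = −½·[z(H)² − z(FA)²] = −0.5 × (1.1670 − 1.1289) = -0.01905

ln β = -0.019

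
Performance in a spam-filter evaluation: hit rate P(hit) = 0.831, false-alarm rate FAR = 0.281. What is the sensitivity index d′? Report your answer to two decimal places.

Φ⁻¹(H) = Φ⁻¹(0.831) = 0.958
Φ⁻¹(FA) = Φ⁻¹(0.281) = -0.580
d' = z(H) − z(FA) = 0.958 − (-0.580) = 1.538

d′ = 1.54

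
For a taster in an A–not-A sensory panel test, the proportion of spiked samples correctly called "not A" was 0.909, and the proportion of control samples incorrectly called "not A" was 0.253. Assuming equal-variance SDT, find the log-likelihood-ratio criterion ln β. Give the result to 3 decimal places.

z(0.909) = 1.3346, z(0.253) = -0.6651
ln β = −½·[z(H)² − z(FA)²] = −0.5 × (1.7812 − 0.4424) = -0.6694

ln β = -0.669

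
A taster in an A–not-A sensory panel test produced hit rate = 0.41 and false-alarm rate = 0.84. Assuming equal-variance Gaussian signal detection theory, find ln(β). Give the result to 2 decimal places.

Φ⁻¹(H) = Φ⁻¹(0.41) = -0.228
Φ⁻¹(FA) = Φ⁻¹(0.84) = 0.994
ln β = −½·[z(H)² − z(FA)²] = −0.5 × (0.052 − 0.988) = 0.468

ln β = 0.47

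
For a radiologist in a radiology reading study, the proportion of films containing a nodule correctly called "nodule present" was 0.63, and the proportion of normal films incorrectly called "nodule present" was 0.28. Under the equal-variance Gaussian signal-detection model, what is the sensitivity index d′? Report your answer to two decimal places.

d′ = 0.91

z(H) = z(0.63) = 0.3319
z(FA) = z(0.28) = -0.5828
d' = z(H) − z(FA) = 0.3319 − (-0.5828) = 0.9147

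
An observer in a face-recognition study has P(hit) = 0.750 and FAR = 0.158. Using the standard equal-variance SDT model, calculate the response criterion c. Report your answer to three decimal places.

z(H) = 0.6745
z(FA) = -1.0027
c = −½·[z(H) + z(FA)] = −0.5 × (0.6745 + (-1.0027)) = 0.1641
c > 0: the observer has a conservative response bias.

c = 0.164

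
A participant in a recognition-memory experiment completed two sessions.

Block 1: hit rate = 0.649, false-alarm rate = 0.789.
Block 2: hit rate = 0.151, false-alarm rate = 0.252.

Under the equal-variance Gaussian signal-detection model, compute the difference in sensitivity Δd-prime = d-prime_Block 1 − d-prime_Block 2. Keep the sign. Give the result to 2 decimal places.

Δd-prime = -0.06

Block 1: z(0.649) = 0.383, z(0.789) = 0.803, d' = -0.420
Block 2: z(0.151) = -1.032, z(0.252) = -0.668, d' = -0.364
Δd' = d'_Block 1 − d'_Block 2 = -0.420 − (-0.364) = -0.056
Block 2 has the higher sensitivity.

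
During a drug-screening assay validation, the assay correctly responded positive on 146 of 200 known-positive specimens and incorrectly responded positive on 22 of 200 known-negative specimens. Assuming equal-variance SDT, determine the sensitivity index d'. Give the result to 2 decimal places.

H = 146/200 = 0.7300
FA = 22/200 = 0.1100
Φ⁻¹(H) = Φ⁻¹(0.7300) = 0.6128
Φ⁻¹(FA) = Φ⁻¹(0.1100) = -1.2265
d' = z(H) − z(FA) = 0.6128 − (-1.2265) = 1.8393

d' = 1.84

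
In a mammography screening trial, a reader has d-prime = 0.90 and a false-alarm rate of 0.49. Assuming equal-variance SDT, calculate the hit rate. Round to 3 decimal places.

hit rate = 0.809

z(false-alarm rate) = z(0.49) = -0.0251
z(H) = z(FA) + d' = -0.0251 + 0.90 = 0.8749
hit rate = Φ(0.8749) = 0.8092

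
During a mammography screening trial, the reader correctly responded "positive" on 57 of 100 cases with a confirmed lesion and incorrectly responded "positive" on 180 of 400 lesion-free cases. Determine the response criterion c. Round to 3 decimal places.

c = -0.025

H = 57/100 = 0.5700
FA = 180/400 = 0.4500
z(0.5700) = 0.1764, z(0.4500) = -0.1257
c = −½·[z(H) + z(FA)] = −0.5 × (0.1764 + (-0.1257)) = -0.02535
c < 0: the reader has a liberal response bias.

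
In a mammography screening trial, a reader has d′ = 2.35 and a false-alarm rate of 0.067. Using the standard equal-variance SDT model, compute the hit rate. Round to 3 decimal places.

z(false-alarm rate) = z(0.067) = -1.4985
z(H) = z(FA) + d' = -1.4985 + 2.35 = 0.8515
hit rate = Φ(0.8515) = 0.8028

hit rate = 0.803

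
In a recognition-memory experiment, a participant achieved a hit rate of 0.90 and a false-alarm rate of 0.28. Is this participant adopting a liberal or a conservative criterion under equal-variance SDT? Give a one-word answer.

z(H) = 1.282, z(FA) = -0.583
c = −½·(z(H) + z(FA)) = -0.3495
c < 0 → liberal criterion (biased toward responding “yes”).

liberal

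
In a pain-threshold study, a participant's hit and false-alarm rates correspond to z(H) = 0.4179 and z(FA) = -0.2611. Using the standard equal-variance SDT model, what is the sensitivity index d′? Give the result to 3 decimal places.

d' = z(H) − z(FA) = 0.4179 − (-0.2611) = 0.6790

d′ = 0.679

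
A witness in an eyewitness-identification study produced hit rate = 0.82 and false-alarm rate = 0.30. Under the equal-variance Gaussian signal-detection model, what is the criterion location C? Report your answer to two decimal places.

Φ⁻¹(H) = Φ⁻¹(0.82) = 0.915
Φ⁻¹(FA) = Φ⁻¹(0.30) = -0.524
c = −½·[z(H) + z(FA)] = −0.5 × (0.915 + (-0.524)) = -0.1955
c < 0: the witness has a liberal response bias.

C = -0.20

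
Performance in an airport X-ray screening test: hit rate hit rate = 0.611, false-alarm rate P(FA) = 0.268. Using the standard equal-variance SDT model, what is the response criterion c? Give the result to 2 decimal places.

c = 0.17

Φ⁻¹(H) = Φ⁻¹(0.611) = 0.282
Φ⁻¹(FA) = Φ⁻¹(0.268) = -0.619
c = −½·[z(H) + z(FA)] = −0.5 × (0.282 + (-0.619)) = 0.1685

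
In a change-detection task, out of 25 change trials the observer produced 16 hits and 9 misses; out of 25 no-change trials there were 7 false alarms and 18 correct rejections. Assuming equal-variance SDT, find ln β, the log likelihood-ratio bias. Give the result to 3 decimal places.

ln β = 0.106

H = 16/25 = 0.6400
FA = 7/25 = 0.2800
Φ⁻¹(0.6400) = 0.3585, Φ⁻¹(0.2800) = -0.5828
ln β = −½·[z(H)² − z(FA)²] = −0.5 × (0.1285 − 0.3397) = 0.1056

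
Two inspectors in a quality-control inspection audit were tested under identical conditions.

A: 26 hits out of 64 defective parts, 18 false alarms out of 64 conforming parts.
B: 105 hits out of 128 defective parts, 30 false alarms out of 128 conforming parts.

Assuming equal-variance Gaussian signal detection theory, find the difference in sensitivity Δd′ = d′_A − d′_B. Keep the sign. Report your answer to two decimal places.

A: z(0.4062) = -0.237, z(0.2812) = -0.579, d' = 0.342
B: z(0.8203) = 0.917, z(0.2344) = -0.724, d' = 1.641
Δd' = d'_A − d'_B = 0.342 − 1.641 = -1.299
B has the higher sensitivity.

Δd′ = -1.30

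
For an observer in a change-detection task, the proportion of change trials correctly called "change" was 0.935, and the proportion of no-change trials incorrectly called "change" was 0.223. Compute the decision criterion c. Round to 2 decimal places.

Φ⁻¹(0.935) = 1.514, Φ⁻¹(0.223) = -0.762
c = −½·[z(H) + z(FA)] = −0.5 × (1.514 + (-0.762)) = -0.376

c = -0.38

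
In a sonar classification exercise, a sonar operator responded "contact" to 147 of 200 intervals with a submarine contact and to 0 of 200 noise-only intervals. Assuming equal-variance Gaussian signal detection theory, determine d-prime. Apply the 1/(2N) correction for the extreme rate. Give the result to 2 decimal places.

d-prime = 3.44

The false-alarm rate is 0/200 = 0, so apply the 1/(2N) correction: FA → 1/(2·200) = 0.00250.
z(H) = z(0.73500) = 0.628
z(FA) = z(0.00250) = -2.807
d' = 0.628 − (-2.807) = 3.435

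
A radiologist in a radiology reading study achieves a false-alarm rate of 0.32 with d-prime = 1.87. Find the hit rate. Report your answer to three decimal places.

z(false-alarm rate) = z(0.32) = -0.4677
z(H) = z(FA) + d' = -0.4677 + 1.87 = 1.4023
hit rate = Φ(1.4023) = 0.9196

hit rate = 0.920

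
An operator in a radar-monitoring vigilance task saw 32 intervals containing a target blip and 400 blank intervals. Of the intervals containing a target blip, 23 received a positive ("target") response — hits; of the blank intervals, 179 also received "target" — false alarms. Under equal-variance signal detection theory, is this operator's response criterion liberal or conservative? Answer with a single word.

z(H) = 0.579, z(FA) = -0.132
c = −½·(z(H) + z(FA)) = -0.2235
c < 0 → liberal criterion (biased toward responding “yes”).

liberal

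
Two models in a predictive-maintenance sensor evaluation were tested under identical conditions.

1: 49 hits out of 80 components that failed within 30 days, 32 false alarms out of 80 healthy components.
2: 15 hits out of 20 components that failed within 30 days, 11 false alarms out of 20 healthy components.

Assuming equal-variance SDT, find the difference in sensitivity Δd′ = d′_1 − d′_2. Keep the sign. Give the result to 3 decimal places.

1: z(0.6125) = 0.2858, z(0.4000) = -0.2533, d' = 0.5391
2: z(0.7500) = 0.6745, z(0.5500) = 0.1257, d' = 0.5488
Δd' = d'_1 − d'_2 = 0.5391 − 0.5488 = -0.0097
2 has the higher sensitivity.

Δd′ = -0.010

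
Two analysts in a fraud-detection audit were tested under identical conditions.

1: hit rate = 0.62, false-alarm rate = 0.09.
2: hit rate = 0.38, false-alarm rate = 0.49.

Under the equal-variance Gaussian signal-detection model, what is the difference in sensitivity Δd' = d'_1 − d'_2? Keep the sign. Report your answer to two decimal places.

Δd' = 1.93

1: z(0.62) = 0.305, z(0.09) = -1.341, d' = 1.646
2: z(0.38) = -0.305, z(0.49) = -0.025, d' = -0.280
Δd' = d'_1 − d'_2 = 1.646 − (-0.280) = 1.926
1 has the higher sensitivity.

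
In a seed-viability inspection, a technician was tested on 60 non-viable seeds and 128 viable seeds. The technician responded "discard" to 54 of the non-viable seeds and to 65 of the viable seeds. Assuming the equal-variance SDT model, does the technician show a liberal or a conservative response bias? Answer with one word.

z(H) = 1.282, z(FA) = 0.020
c = −½·(z(H) + z(FA)) = -0.651
c < 0 → liberal criterion (biased toward responding “yes”).

liberal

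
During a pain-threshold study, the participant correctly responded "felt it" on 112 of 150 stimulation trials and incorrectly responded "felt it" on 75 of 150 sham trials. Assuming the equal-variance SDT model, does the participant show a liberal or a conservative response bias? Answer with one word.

z(H) = 0.664, z(FA) = 0.000
c = −½·(z(H) + z(FA)) = -0.332
c < 0 → liberal criterion (biased toward responding “yes”).

liberal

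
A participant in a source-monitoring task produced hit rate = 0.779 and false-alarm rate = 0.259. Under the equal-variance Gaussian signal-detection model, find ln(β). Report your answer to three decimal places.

Φ⁻¹(H) = 0.7688
Φ⁻¹(FA) = -0.6464
ln β = −½·[z(H)² − z(FA)²] = −0.5 × (0.5911 − 0.4178) = -0.08665

ln β = -0.087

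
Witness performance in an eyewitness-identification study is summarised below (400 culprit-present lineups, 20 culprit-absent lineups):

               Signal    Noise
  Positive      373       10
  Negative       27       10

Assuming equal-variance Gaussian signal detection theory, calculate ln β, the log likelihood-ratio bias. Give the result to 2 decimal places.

ln β = -1.12

H = 373/400 = 0.9325
FA = 10/20 = 0.5000
Φ⁻¹(H) = Φ⁻¹(0.9325) = 1.495
Φ⁻¹(FA) = Φ⁻¹(0.5000) = 0.000
ln β = −½·[z(H)² − z(FA)²] = −0.5 × (2.235 − 0.000) = -1.1175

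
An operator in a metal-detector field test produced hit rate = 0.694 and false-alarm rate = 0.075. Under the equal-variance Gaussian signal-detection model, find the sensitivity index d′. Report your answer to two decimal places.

d′ = 1.95

Φ⁻¹(H) = 0.5072
Φ⁻¹(FA) = -1.4395
d' = z(H) − z(FA) = 0.5072 − (-1.4395) = 1.9467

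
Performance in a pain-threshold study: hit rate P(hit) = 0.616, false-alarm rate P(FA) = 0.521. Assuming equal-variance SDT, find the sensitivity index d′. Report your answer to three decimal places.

d′ = 0.242

z(H) = z(0.616) = 0.2950
z(FA) = z(0.521) = 0.0527
d' = z(H) − z(FA) = 0.2950 − 0.0527 = 0.2423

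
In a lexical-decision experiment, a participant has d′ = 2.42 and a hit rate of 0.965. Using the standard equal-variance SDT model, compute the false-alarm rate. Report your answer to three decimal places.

false-alarm rate = 0.272

z(hit rate) = z(0.965) = 1.8119
z(FA) = z(H) − d' = 1.8119 − 2.42 = -0.6081
false-alarm rate = Φ(-0.6081) = 0.2716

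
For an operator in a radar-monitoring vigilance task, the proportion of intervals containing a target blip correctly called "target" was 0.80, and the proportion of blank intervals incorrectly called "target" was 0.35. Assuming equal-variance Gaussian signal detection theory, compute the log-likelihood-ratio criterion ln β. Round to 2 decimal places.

z(0.80) = 0.842, z(0.35) = -0.385
ln β = −½·[z(H)² − z(FA)²] = −0.5 × (0.709 − 0.148) = -0.2805

ln β = -0.28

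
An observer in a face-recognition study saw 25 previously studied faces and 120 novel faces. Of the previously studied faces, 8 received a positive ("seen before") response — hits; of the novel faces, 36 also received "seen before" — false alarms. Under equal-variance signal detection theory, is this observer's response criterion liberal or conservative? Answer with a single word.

z(H) = -0.468, z(FA) = -0.524
c = −½·(z(H) + z(FA)) = 0.496
c > 0 → conservative criterion (biased toward responding “no”).

conservative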